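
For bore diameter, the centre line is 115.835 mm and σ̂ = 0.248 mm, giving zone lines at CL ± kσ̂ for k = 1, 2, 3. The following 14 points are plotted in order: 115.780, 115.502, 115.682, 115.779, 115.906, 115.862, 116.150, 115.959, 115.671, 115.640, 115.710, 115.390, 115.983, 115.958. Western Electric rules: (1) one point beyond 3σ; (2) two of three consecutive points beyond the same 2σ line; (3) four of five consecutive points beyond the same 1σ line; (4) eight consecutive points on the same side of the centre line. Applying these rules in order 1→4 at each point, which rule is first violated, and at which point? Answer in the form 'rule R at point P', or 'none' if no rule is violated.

Zone of each point (C = within 1σ̂, B = 1σ̂–2σ̂, A = 2σ̂–3σ̂, * = beyond 3σ̂; sign = side of CL): 1:-C, 2:-B, 3:-C, 4:-C, 5:+C, 6:+C, 7:+B, 8:+C, 9:-C, 10:-C, 11:-C, 12:-B, 13:+C, 14:+C
No rule fires across all 14 points.

none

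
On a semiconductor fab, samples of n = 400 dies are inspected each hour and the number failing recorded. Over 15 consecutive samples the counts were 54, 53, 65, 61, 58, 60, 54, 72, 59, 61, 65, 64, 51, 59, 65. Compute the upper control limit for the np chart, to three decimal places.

81.501

p̄ = Σdᵢ / (k·n) = 901 / (15 × 400) = 0.15017
UCL = np̄ + 3·√(np̄(1−p̄)) = 60.0667 + 3 × √(60.0667×0.84983) = 60.0667 + 3 × 7.1447 = 81.5007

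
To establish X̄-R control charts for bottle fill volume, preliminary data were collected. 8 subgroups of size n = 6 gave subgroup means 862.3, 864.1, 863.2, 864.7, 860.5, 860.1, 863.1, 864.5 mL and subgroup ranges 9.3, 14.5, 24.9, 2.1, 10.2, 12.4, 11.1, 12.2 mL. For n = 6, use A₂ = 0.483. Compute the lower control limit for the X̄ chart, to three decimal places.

X̄̄ = (862.3 + 864.1 + 863.2 + 864.7 + 860.5 + 860.1 + 863.1 + 864.5) / 8 = 6902.5000 / 8 = 862.8125
R̄ = (9.3 + 14.5 + 24.9 + 2.1 + 10.2 + 12.4 + 11.1 + 12.2) / 8 = 96.7000 / 8 = 12.0875
LCL = X̄̄ − A₂·R̄ = 862.8125 − 0.483 × 12.0875 = 856.9742

856.974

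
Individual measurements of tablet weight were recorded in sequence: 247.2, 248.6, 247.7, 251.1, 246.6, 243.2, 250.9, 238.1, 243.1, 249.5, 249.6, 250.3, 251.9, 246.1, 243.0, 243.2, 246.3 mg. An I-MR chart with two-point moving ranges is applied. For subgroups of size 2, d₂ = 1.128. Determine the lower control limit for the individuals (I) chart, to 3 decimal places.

236.857

X̄ = (247.2 + 248.6 + 247.7 + 251.1 + 246.6 + 243.2 + 250.9 + 238.1 + 243.1 + 249.5 + 249.6 + 250.3 + 251.9 + 246.1 + 243.0 + 243.2 + 246.3) / 17 = 246.8471
Moving ranges: 1.4, 0.9, 3.4, 4.5, 3.4, 7.7, 12.8, 5.0, 6.4, 0.1, 0.7, 1.6, 5.8, 3.1, 0.2, 3.1; M̄R̄ = 60.1000 / 16 = 3.7563
LCL = X̄ − 3·M̄R̄/d₂ = 246.8471 − 3 × 3.7563 / 1.128 = 236.8570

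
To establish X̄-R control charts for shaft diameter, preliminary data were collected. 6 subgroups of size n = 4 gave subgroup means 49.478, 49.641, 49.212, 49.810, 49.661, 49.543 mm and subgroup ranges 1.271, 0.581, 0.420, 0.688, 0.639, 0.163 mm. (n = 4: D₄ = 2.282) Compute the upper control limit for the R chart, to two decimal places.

1.43

R̄ = (1.271 + 0.581 + 0.420 + 0.688 + 0.639 + 0.163) / 6 = 3.7620 / 6 = 0.6270
UCL_R = D₄·R̄ = 2.282 × 0.6270 = 1.4308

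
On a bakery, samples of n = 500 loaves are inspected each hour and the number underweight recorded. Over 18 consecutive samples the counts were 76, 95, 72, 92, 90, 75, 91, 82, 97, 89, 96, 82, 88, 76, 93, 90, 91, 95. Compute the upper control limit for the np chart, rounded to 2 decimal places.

p̄ = Σdᵢ / (k·n) = 1570 / (18 × 500) = 0.17444
UCL = np̄ + 3·√(np̄(1−p̄)) = 87.2222 + 3 × √(87.2222×0.82556) = 87.2222 + 3 × 8.4857 = 112.6793

112.68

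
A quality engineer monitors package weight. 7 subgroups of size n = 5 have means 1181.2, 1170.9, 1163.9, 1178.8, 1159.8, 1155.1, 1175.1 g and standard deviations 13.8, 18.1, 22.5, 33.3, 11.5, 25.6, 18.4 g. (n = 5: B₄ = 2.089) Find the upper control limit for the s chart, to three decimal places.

s̄ = (13.8 + 18.1 + 22.5 + 33.3 + 11.5 + 25.6 + 18.4) / 7 = 20.4571
UCL_s = B₄·s̄ = 2.089 × 20.4571 = 42.7350

42.735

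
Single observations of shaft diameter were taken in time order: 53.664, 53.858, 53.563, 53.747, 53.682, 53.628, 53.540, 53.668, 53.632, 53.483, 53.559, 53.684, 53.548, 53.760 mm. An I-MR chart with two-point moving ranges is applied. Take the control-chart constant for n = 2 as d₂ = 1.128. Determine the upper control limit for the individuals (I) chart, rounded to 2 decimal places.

X̄ = (53.664 + 53.858 + 53.563 + 53.747 + 53.682 + 53.628 + 53.540 + 53.668 + 53.632 + 53.483 + 53.559 + 53.684 + 53.548 + 53.760) / 14 = 53.6440
Moving ranges: 0.194, 0.295, 0.184, 0.065, 0.054, 0.088, 0.128, 0.036, 0.149, 0.076, 0.125, 0.136, 0.212; M̄R̄ = 1.7420 / 13 = 0.1340
UCL = X̄ + 3·M̄R̄/d₂ = 53.6440 + 3 × 0.1340 / 1.128 = 54.0004

54.00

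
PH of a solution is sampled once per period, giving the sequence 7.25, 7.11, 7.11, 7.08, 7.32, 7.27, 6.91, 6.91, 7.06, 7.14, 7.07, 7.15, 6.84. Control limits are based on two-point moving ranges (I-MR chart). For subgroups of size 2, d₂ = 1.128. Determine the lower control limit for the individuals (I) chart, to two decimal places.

6.76

X̄ = (7.25 + 7.11 + 7.11 + 7.08 + 7.32 + 7.27 + 6.91 + 6.91 + 7.06 + 7.14 + 7.07 + 7.15 + 6.84) / 13 = 7.0938
Moving ranges: 0.14, 0.00, 0.03, 0.24, 0.05, 0.36, 0.00, 0.15, 0.08, 0.07, 0.08, 0.31; M̄R̄ = 1.5100 / 12 = 0.1258
LCL = X̄ − 3·M̄R̄/d₂ = 7.0938 − 3 × 0.1258 / 1.128 = 6.7592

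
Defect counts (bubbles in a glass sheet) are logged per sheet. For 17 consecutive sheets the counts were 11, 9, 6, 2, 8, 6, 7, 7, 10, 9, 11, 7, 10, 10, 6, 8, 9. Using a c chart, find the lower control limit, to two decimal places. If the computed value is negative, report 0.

c̄ = (11 + 9 + 6 + 2 + 8 + 6 + 7 + 7 + 10 + 9 + 11 + 7 + 10 + 10 + 6 + 8 + 9) / 17 = 136 / 17 = 8.0000
LCL = c̄ − 3√c̄ = 8.0000 − 3 × 2.8284 = -0.4853 → 0 (cannot be negative)

0.00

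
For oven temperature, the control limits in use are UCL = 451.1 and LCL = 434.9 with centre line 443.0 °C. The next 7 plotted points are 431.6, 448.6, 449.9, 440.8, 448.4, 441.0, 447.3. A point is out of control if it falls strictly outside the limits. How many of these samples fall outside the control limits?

1

Compare each point to [434.9, 451.1]: sample 1 = 431.6 < LCL.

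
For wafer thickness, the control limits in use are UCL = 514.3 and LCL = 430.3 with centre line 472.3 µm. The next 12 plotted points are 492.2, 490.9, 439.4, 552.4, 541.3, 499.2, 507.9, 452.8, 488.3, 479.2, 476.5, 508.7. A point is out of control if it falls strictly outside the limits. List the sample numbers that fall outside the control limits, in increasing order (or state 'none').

Compare each point to [430.3, 514.3]: sample 4 = 552.4 > UCL; sample 5 = 541.3 > UCL.

4, 5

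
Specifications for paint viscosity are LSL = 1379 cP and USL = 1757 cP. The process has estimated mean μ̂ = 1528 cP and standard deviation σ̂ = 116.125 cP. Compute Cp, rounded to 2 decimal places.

Cp = (USL − LSL) / (6σ̂) = (1757 − 1379) / (6 × 116.125) = 378.0000 / 696.7500 = 0.5425

0.54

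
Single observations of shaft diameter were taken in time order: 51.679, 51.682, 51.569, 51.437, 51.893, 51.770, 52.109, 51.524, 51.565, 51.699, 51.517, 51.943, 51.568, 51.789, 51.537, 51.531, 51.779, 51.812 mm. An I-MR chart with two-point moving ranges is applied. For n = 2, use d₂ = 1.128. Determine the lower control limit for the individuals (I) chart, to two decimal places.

X̄ = (51.679 + 51.682 + 51.569 + 51.437 + 51.893 + 51.770 + 52.109 + 51.524 + 51.565 + 51.699 + 51.517 + 51.943 + 51.568 + 51.789 + 51.537 + 51.531 + 51.779 + 51.812) / 18 = 51.6891
Moving ranges: 0.003, 0.113, 0.132, 0.456, 0.123, 0.339, 0.585, 0.041, 0.134, 0.182, 0.426, 0.375, 0.221, 0.252, 0.006, 0.248, 0.033; M̄R̄ = 3.6690 / 17 = 0.2158
LCL = X̄ − 3·M̄R̄/d₂ = 51.6891 − 3 × 0.2158 / 1.128 = 51.1151

51.12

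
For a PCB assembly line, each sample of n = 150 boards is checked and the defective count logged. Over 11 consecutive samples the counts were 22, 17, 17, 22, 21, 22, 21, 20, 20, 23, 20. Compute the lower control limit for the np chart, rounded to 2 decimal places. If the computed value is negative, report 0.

7.85

p̄ = Σdᵢ / (k·n) = 225 / (11 × 150) = 0.13636
LCL = np̄ − 3·√(np̄(1−p̄)) = 20.4545 − 3 × 4.2030 = 7.8455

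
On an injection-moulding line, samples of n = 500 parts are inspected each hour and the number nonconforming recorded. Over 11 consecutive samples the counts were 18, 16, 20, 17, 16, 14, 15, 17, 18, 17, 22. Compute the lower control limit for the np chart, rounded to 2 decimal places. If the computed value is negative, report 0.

p̄ = Σdᵢ / (k·n) = 190 / (11 × 500) = 0.03455
LCL = np̄ − 3·√(np̄(1−p̄)) = 17.2727 − 3 × 4.0836 = 5.0218

5.02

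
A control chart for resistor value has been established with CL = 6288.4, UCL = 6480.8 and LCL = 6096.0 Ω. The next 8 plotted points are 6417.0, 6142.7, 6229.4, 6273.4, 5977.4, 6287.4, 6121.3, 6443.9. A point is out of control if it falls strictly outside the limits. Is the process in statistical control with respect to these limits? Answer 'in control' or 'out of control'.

Compare each point to [6096.0, 6480.8]: sample 5 = 5977.4 < LCL.

out of control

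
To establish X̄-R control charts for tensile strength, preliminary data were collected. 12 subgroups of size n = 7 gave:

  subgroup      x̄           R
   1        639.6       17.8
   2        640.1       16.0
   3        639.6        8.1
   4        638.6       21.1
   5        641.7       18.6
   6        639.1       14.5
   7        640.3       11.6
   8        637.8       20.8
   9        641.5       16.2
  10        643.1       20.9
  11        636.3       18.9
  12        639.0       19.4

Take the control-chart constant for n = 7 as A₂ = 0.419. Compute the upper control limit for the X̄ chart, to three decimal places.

X̄̄ = (639.6 + 640.1 + 639.6 + 638.6 + 641.7 + 639.1 + 640.3 + 637.8 + 641.5 + 643.1 + 636.3 + 639.0) / 12 = 7676.7000 / 12 = 639.7250
R̄ = (17.8 + 16.0 + 8.1 + 21.1 + 18.6 + 14.5 + 11.6 + 20.8 + 16.2 + 20.9 + 18.9 + 19.4) / 12 = 203.9000 / 12 = 16.9917
UCL = X̄̄ + A₂·R̄ = 639.7250 + 0.419 × 16.9917 = 646.8445

646.845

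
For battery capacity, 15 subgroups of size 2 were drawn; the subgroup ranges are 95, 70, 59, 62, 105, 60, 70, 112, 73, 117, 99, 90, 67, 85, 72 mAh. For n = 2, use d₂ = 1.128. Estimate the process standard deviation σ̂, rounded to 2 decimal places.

R̄ = (95 + 70 + 59 + 62 + 105 + 60 + 70 + 112 + 73 + 117 + 99 + 90 + 67 + 85 + 72) / 15 = 82.4000
σ̂ = R̄ / d₂ = 82.4000 / 1.128 = 73.0496

73.05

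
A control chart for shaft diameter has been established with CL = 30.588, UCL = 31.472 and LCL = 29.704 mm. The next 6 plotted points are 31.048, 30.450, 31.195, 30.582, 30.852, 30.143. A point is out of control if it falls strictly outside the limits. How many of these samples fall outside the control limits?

All 6 points lie within [29.704, 31.472].

0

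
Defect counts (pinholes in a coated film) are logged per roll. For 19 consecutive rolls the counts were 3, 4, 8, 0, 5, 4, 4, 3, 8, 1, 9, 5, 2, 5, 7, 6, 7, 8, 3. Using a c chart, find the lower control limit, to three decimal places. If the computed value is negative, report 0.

c̄ = (3 + 4 + 8 + 0 + 5 + 4 + 4 + 3 + 8 + 1 + 9 + 5 + 2 + 5 + 7 + 6 + 7 + 8 + 3) / 19 = 92 / 19 = 4.8421
LCL = c̄ − 3√c̄ = 4.8421 − 3 × 2.2005 = -1.7593 → 0 (cannot be negative)

0.000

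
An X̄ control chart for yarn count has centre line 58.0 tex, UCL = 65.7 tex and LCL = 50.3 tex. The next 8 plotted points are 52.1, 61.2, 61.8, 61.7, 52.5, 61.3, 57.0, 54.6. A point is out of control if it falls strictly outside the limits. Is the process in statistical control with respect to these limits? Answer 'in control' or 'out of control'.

in control

All 8 points lie within [50.3, 65.7].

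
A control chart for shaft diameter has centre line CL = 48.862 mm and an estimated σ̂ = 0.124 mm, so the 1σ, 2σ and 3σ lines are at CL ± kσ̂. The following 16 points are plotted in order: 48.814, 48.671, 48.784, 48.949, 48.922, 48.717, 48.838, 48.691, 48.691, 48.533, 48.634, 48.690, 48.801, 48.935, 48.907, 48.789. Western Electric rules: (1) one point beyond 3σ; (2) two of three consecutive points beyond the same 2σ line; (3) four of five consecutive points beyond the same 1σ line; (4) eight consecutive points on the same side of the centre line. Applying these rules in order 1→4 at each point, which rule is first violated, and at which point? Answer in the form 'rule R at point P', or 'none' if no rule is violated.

rule 3 at point 10

Zone of each point (C = within 1σ̂, B = 1σ̂–2σ̂, A = 2σ̂–3σ̂, * = beyond 3σ̂; sign = side of CL): 1:-C, 2:-B, 3:-C, 4:+C, 5:+C, 6:-B, 7:-C, 8:-B, 9:-B, 10:-A, 11:-B, 12:-B, 13:-C, 14:+C, 15:+C, 16:-C
Rule 3 (four of five consecutive points beyond the same 1σ limit) is satisfied at point 10.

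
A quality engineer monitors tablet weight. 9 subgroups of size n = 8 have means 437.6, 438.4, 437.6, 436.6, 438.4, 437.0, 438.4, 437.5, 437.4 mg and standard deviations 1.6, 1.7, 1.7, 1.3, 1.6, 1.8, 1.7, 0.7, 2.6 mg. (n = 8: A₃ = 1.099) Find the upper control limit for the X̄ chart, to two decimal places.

439.45

X̄̄ = (437.6 + 438.4 + 437.6 + 436.6 + 438.4 + 437.0 + 438.4 + 437.5 + 437.4) / 9 = 437.6556
s̄ = (1.6 + 1.7 + 1.7 + 1.3 + 1.6 + 1.8 + 1.7 + 0.7 + 2.6) / 9 = 1.6333
UCL = X̄̄ + A₃·s̄ = 437.6556 + 1.099 × 1.6333 = 439.4506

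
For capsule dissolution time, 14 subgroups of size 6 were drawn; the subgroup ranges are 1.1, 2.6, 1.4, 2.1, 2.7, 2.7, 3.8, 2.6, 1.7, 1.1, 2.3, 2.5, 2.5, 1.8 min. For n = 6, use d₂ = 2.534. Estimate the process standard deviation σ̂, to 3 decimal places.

0.871

R̄ = (1.1 + 2.6 + 1.4 + 2.1 + 2.7 + 2.7 + 3.8 + 2.6 + 1.7 + 1.1 + 2.3 + 2.5 + 2.5 + 1.8) / 14 = 2.2071
σ̂ = R̄ / d₂ = 2.2071 / 2.534 = 0.8710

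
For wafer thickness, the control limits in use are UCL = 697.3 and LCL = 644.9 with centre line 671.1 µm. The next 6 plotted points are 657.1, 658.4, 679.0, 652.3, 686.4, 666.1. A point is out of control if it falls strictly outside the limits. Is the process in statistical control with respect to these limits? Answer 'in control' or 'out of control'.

All 6 points lie within [644.9, 697.3].

in control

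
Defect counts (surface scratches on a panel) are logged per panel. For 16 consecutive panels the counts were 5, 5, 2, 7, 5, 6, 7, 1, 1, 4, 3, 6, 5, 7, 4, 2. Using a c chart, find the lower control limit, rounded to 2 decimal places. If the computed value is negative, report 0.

0.00

c̄ = (5 + 5 + 2 + 7 + 5 + 6 + 7 + 1 + 1 + 4 + 3 + 6 + 5 + 7 + 4 + 2) / 16 = 70 / 16 = 4.3750
LCL = c̄ − 3√c̄ = 4.3750 − 3 × 2.0917 = -1.9000 → 0 (cannot be negative)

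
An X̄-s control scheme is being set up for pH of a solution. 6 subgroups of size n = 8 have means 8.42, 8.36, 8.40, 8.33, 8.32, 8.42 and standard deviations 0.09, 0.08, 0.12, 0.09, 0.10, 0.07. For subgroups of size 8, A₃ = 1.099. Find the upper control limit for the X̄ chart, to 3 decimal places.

X̄̄ = (8.42 + 8.36 + 8.40 + 8.33 + 8.32 + 8.42) / 6 = 8.3750
s̄ = (0.09 + 0.08 + 0.12 + 0.09 + 0.10 + 0.07) / 6 = 0.0917
UCL = X̄̄ + A₃·s̄ = 8.3750 + 1.099 × 0.0917 = 8.4757

8.476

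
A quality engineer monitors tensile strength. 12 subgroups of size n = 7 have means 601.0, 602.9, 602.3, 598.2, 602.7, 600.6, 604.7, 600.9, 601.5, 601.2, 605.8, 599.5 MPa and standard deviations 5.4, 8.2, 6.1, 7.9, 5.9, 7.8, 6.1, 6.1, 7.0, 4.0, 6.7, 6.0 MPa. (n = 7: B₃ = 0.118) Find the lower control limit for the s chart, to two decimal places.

s̄ = (5.4 + 8.2 + 6.1 + 7.9 + 5.9 + 7.8 + 6.1 + 6.1 + 7.0 + 4.0 + 6.7 + 6.0) / 12 = 6.4333
LCL_s = B₃·s̄ = 0.118 × 6.4333 = 0.7591

0.76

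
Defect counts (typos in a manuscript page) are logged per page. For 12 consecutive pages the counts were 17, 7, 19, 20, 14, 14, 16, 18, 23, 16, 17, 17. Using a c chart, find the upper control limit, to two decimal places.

28.69

c̄ = (17 + 7 + 19 + 20 + 14 + 14 + 16 + 18 + 23 + 16 + 17 + 17) / 12 = 198 / 12 = 16.5000
UCL = c̄ + 3√c̄ = 16.5000 + 3 × √16.5000 = 16.5000 + 3 × 4.0620 = 28.6861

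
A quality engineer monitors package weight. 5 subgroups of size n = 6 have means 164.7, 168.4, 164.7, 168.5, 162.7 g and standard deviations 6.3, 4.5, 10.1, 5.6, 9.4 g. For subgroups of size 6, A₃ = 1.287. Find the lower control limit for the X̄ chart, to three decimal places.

156.559

X̄̄ = (164.7 + 168.4 + 164.7 + 168.5 + 162.7) / 5 = 165.8000
s̄ = (6.3 + 4.5 + 10.1 + 5.6 + 9.4) / 5 = 7.1800
LCL = X̄̄ − A₃·s̄ = 165.8000 − 1.287 × 7.1800 = 156.5593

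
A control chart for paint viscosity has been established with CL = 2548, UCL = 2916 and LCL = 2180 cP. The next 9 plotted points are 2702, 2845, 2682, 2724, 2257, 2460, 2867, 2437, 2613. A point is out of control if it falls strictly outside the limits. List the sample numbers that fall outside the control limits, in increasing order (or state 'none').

All 9 points lie within [2180, 2916].

none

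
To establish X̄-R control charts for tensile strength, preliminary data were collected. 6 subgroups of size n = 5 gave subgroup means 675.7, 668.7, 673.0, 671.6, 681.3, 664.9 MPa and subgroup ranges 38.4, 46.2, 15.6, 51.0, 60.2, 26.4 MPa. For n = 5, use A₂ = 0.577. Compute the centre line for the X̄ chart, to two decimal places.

672.53

X̄̄ = (675.7 + 668.7 + 673.0 + 671.6 + 681.3 + 664.9) / 6 = 4035.2000 / 6 = 672.5333
CL = X̄̄ = 672.5333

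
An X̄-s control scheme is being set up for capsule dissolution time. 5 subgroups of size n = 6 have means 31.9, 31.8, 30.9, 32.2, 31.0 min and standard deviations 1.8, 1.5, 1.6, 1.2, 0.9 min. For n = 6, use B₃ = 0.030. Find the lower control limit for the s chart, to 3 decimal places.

0.042

s̄ = (1.8 + 1.5 + 1.6 + 1.2 + 0.9) / 5 = 1.4000
LCL_s = B₃·s̄ = 0.030 × 1.4000 = 0.0420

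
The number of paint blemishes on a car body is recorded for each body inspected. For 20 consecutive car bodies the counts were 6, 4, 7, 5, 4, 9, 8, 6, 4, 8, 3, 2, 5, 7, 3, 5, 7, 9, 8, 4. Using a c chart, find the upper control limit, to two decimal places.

c̄ = (6 + 4 + 7 + 5 + 4 + 9 + 8 + 6 + 4 + 8 + 3 + 2 + 5 + 7 + 3 + 5 + 7 + 9 + 8 + 4) / 20 = 114 / 20 = 5.7000
UCL = c̄ + 3√c̄ = 5.7000 + 3 × √5.7000 = 5.7000 + 3 × 2.3875 = 12.8624

12.86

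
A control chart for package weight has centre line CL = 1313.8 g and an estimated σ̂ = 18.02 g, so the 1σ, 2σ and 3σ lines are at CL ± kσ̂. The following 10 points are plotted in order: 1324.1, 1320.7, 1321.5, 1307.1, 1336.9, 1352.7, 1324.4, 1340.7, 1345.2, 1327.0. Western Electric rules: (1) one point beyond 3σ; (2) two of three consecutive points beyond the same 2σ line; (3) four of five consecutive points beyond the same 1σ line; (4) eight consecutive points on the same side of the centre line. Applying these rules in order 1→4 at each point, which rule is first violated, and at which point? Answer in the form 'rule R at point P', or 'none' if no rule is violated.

Zone of each point (C = within 1σ̂, B = 1σ̂–2σ̂, A = 2σ̂–3σ̂, * = beyond 3σ̂; sign = side of CL): 1:+C, 2:+C, 3:+C, 4:-C, 5:+B, 6:+A, 7:+C, 8:+B, 9:+B, 10:+C
Rule 3 (four of five consecutive points beyond the same 1σ limit) is satisfied at point 9.

rule 3 at point 9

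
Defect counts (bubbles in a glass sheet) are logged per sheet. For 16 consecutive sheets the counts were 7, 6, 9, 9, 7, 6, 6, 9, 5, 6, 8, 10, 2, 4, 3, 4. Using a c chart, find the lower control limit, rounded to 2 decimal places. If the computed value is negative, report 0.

0.00

c̄ = (7 + 6 + 9 + 9 + 7 + 6 + 6 + 9 + 5 + 6 + 8 + 10 + 2 + 4 + 3 + 4) / 16 = 101 / 16 = 6.3125
LCL = c̄ − 3√c̄ = 6.3125 − 3 × 2.5125 = -1.2249 → 0 (cannot be negative)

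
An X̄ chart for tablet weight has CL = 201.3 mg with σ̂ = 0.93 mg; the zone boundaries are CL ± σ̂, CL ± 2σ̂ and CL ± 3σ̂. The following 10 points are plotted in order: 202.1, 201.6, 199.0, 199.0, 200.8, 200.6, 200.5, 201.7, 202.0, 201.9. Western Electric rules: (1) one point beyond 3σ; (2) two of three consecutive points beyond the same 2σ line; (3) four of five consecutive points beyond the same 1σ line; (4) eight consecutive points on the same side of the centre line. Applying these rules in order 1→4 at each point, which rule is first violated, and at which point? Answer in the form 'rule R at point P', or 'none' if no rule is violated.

Zone of each point (C = within 1σ̂, B = 1σ̂–2σ̂, A = 2σ̂–3σ̂, * = beyond 3σ̂; sign = side of CL): 1:+C, 2:+C, 3:-A, 4:-A, 5:-C, 6:-C, 7:-C, 8:+C, 9:+C, 10:+C
Rule 2 (two of three consecutive points beyond the same 2σ limit) is satisfied at point 4.

rule 2 at point 4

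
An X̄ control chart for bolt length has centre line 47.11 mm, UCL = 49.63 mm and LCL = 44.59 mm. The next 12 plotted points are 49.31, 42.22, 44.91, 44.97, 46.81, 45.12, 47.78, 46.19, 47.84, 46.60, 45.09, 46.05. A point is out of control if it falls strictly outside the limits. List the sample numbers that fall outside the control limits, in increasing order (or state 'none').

Compare each point to [44.59, 49.63]: sample 2 = 42.22 < LCL.

2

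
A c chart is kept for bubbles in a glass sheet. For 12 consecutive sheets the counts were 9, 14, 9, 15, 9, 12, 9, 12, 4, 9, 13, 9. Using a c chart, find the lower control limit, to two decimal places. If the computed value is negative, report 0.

0.69

c̄ = (9 + 14 + 9 + 15 + 9 + 12 + 9 + 12 + 4 + 9 + 13 + 9) / 12 = 124 / 12 = 10.3333
LCL = c̄ − 3√c̄ = 10.3333 − 3 × 3.2146 = 0.6897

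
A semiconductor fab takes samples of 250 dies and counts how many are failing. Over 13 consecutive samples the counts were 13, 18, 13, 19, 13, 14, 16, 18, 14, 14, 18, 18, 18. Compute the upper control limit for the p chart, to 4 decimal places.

0.1096

p̄ = Σdᵢ / (k·n) = 206 / (13 × 250) = 0.06338
UCL = p̄ + 3·√(p̄(1−p̄)/n) = 0.06338 + 3 × √(0.06338×0.93662/250) = 0.06338 + 3 × 0.01541 = 0.10961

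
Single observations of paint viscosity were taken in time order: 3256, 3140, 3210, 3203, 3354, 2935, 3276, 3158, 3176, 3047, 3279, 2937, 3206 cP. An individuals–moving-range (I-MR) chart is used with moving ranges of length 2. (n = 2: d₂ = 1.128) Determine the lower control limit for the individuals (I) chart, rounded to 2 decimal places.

2677.21

X̄ = (3256 + 3140 + 3210 + 3203 + 3354 + 2935 + 3276 + 3158 + 3176 + 3047 + 3279 + 2937 + 3206) / 13 = 3167.4615
Moving ranges: 116, 70, 7, 151, 419, 341, 118, 18, 129, 232, 342, 269; M̄R̄ = 2212.0000 / 12 = 184.3333
LCL = X̄ − 3·M̄R̄/d₂ = 3167.4615 − 3 × 184.3333 / 1.128 = 2677.2133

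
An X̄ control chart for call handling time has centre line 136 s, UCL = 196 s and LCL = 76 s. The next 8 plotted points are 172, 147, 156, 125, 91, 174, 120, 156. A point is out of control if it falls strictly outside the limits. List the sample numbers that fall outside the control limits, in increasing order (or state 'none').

none

All 8 points lie within [76, 196].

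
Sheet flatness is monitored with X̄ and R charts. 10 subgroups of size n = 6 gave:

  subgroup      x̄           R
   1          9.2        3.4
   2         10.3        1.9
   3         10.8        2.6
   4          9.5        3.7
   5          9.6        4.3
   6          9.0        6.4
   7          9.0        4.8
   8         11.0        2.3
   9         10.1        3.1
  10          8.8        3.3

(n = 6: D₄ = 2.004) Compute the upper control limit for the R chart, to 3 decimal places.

7.174

R̄ = (3.4 + 1.9 + 2.6 + 3.7 + 4.3 + 6.4 + 4.8 + 2.3 + 3.1 + 3.3) / 10 = 35.8000 / 10 = 3.5800
UCL_R = D₄·R̄ = 2.004 × 3.5800 = 7.1743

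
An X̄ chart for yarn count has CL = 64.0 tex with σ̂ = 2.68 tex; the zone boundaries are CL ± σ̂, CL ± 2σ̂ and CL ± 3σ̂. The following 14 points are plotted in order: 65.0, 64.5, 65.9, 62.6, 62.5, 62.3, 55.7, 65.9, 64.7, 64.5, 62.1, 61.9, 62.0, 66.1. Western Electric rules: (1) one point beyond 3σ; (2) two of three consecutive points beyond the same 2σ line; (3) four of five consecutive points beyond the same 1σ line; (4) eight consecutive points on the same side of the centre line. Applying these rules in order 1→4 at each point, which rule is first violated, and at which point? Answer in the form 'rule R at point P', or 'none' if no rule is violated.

rule 1 at point 7

Zone of each point (C = within 1σ̂, B = 1σ̂–2σ̂, A = 2σ̂–3σ̂, * = beyond 3σ̂; sign = side of CL): 1:+C, 2:+C, 3:+C, 4:-C, 5:-C, 6:-C, 7:-*, 8:+C, 9:+C, 10:+C, 11:-C, 12:-C, 13:-C, 14:+C
Rule 1 (one point beyond the 3σ limits) is satisfied at point 7.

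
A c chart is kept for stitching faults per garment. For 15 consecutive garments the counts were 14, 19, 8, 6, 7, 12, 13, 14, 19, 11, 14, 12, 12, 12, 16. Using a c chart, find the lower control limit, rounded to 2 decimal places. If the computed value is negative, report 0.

1.95

c̄ = (14 + 19 + 8 + 6 + 7 + 12 + 13 + 14 + 19 + 11 + 14 + 12 + 12 + 12 + 16) / 15 = 189 / 15 = 12.6000
LCL = c̄ − 3√c̄ = 12.6000 − 3 × 3.5496 = 1.9511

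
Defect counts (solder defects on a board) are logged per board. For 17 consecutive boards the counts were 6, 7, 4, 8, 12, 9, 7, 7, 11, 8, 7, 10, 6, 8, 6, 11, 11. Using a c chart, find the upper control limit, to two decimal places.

c̄ = (6 + 7 + 4 + 8 + 12 + 9 + 7 + 7 + 11 + 8 + 7 + 10 + 6 + 8 + 6 + 11 + 11) / 17 = 138 / 17 = 8.1176
UCL = c̄ + 3√c̄ = 8.1176 + 3 × √8.1176 = 8.1176 + 3 × 2.8491 = 16.6651

16.67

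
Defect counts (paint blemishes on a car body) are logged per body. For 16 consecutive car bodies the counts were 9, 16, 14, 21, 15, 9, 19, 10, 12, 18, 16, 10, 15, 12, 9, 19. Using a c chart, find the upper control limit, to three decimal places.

c̄ = (9 + 16 + 14 + 21 + 15 + 9 + 19 + 10 + 12 + 18 + 16 + 10 + 15 + 12 + 9 + 19) / 16 = 224 / 16 = 14.0000
UCL = c̄ + 3√c̄ = 14.0000 + 3 × √14.0000 = 14.0000 + 3 × 3.7417 = 25.2250

25.225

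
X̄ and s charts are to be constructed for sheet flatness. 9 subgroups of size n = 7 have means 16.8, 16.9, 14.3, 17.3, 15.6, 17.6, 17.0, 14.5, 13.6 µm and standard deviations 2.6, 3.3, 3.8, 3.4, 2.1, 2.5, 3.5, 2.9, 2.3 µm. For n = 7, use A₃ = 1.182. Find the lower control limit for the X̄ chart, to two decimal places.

X̄̄ = (16.8 + 16.9 + 14.3 + 17.3 + 15.6 + 17.6 + 17.0 + 14.5 + 13.6) / 9 = 15.9556
s̄ = (2.6 + 3.3 + 3.8 + 3.4 + 2.1 + 2.5 + 3.5 + 2.9 + 2.3) / 9 = 2.9333
LCL = X̄̄ − A₃·s̄ = 15.9556 − 1.182 × 2.9333 = 12.4884

12.49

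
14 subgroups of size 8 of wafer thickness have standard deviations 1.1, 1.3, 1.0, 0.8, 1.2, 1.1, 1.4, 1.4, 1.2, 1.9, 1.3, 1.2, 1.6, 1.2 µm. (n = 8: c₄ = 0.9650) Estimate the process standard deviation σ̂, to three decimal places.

s̄ = (1.1 + 1.3 + 1.0 + 0.8 + 1.2 + 1.1 + 1.4 + 1.4 + 1.2 + 1.9 + 1.3 + 1.2 + 1.6 + 1.2) / 14 = 1.2643
σ̂ = s̄ / c₄ = 1.2643 / 0.9650 = 1.3101

1.310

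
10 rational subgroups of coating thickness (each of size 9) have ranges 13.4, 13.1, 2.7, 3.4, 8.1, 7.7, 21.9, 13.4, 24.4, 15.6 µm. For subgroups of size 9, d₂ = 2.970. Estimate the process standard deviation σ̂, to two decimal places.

4.16

R̄ = (13.4 + 13.1 + 2.7 + 3.4 + 8.1 + 7.7 + 21.9 + 13.4 + 24.4 + 15.6) / 10 = 12.3700
σ̂ = R̄ / d₂ = 12.3700 / 2.970 = 4.1650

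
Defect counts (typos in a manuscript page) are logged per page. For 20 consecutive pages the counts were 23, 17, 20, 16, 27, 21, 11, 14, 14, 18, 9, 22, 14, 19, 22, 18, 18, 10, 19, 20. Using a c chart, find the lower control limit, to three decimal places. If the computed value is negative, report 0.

c̄ = (23 + 17 + 20 + 16 + 27 + 21 + 11 + 14 + 14 + 18 + 9 + 22 + 14 + 19 + 22 + 18 + 18 + 10 + 19 + 20) / 20 = 352 / 20 = 17.6000
LCL = c̄ − 3√c̄ = 17.6000 − 3 × 4.1952 = 5.0143

5.014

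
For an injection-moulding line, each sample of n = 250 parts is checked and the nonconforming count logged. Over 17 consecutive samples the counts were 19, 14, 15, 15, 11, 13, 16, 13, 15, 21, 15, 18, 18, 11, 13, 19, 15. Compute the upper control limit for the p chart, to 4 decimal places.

p̄ = Σdᵢ / (k·n) = 261 / (17 × 250) = 0.06141
UCL = p̄ + 3·√(p̄(1−p̄)/n) = 0.06141 + 3 × √(0.06141×0.93859/250) = 0.06141 + 3 × 0.01518 = 0.10696

0.1070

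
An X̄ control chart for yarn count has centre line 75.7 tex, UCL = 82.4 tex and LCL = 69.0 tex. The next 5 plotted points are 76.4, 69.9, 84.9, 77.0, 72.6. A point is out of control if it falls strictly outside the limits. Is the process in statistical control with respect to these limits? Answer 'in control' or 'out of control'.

Compare each point to [69.0, 82.4]: sample 3 = 84.9 > UCL.

out of control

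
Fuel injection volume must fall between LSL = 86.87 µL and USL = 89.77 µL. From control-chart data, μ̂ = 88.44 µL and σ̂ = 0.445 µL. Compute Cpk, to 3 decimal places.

0.996

Cpu = (USL − μ̂) / (3σ̂) = (89.77 − 88.44) / (3 × 0.445) = 0.9963; Cpl = (μ̂ − LSL) / (3σ̂) = (88.44 − 86.87) / (3 × 0.445) = 1.1760; Cpk = min(Cpu, Cpl) = 0.9963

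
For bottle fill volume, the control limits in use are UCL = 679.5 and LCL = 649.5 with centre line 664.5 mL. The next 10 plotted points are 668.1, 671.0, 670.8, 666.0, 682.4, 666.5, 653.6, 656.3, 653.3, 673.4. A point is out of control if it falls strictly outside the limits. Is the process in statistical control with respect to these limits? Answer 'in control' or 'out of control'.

out of control

Compare each point to [649.5, 679.5]: sample 5 = 682.4 > UCL.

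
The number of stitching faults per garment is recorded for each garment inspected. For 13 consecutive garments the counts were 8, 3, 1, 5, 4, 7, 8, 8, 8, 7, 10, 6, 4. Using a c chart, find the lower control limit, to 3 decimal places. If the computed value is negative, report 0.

c̄ = (8 + 3 + 1 + 5 + 4 + 7 + 8 + 8 + 8 + 7 + 10 + 6 + 4) / 13 = 79 / 13 = 6.0769
LCL = c̄ − 3√c̄ = 6.0769 − 3 × 2.4651 = -1.3185 → 0 (cannot be negative)

0.000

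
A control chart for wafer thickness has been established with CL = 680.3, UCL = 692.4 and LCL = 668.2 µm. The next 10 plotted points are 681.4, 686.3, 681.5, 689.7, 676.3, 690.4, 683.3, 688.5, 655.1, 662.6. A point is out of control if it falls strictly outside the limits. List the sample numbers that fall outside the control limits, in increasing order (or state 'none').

9, 10

Compare each point to [668.2, 692.4]: sample 9 = 655.1 < LCL; sample 10 = 662.6 < LCL.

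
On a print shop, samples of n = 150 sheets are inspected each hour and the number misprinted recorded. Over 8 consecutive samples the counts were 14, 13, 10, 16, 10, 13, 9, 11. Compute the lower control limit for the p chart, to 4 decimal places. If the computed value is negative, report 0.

0.0135

p̄ = Σdᵢ / (k·n) = 96 / (8 × 150) = 0.08000
LCL = p̄ − 3·√(p̄(1−p̄)/n) = 0.08000 − 3 × 0.02215 = 0.01355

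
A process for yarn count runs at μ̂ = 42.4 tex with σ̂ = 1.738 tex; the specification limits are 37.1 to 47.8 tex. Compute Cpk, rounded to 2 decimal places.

Cpu = (USL − μ̂) / (3σ̂) = (47.8 − 42.4) / (3 × 1.738) = 1.0357; Cpl = (μ̂ − LSL) / (3σ̂) = (42.4 − 37.1) / (3 × 1.738) = 1.0165; Cpk = min(Cpu, Cpl) = 1.0165

1.02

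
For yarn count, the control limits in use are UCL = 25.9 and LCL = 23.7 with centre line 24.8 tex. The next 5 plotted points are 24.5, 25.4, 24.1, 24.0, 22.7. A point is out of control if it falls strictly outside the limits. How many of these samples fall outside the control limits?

Compare each point to [23.7, 25.9]: sample 5 = 22.7 < LCL.

1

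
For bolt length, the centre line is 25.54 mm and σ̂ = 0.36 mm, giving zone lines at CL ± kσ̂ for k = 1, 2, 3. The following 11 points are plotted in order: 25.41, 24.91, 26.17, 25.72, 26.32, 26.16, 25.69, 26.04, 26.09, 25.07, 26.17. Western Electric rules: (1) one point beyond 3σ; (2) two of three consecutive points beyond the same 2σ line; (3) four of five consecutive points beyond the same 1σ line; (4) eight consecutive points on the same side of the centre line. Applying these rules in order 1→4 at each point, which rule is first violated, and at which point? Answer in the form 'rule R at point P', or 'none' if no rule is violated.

rule 3 at point 9

Zone of each point (C = within 1σ̂, B = 1σ̂–2σ̂, A = 2σ̂–3σ̂, * = beyond 3σ̂; sign = side of CL): 1:-C, 2:-B, 3:+B, 4:+C, 5:+A, 6:+B, 7:+C, 8:+B, 9:+B, 10:-B, 11:+B
Rule 3 (four of five consecutive points beyond the same 1σ limit) is satisfied at point 9.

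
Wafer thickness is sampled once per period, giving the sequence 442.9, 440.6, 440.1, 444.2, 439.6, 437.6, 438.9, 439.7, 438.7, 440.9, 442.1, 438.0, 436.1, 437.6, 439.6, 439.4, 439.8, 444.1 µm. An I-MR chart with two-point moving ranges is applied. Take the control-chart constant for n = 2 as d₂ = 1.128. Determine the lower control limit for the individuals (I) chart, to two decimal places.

434.61

X̄ = (442.9 + 440.6 + 440.1 + 444.2 + 439.6 + 437.6 + 438.9 + 439.7 + 438.7 + 440.9 + 442.1 + 438.0 + 436.1 + 437.6 + 439.6 + 439.4 + 439.8 + 444.1) / 18 = 439.9944
Moving ranges: 2.3, 0.5, 4.1, 4.6, 2.0, 1.3, 0.8, 1.0, 2.2, 1.2, 4.1, 1.9, 1.5, 2.0, 0.2, 0.4, 4.3; M̄R̄ = 34.4000 / 17 = 2.0235
LCL = X̄ − 3·M̄R̄/d₂ = 439.9944 − 3 × 2.0235 / 1.128 = 434.6127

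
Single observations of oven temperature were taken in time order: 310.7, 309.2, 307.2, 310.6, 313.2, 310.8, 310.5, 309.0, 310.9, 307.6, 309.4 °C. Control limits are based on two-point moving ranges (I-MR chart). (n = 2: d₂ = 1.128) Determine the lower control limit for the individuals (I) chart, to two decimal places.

X̄ = (310.7 + 309.2 + 307.2 + 310.6 + 313.2 + 310.8 + 310.5 + 309.0 + 310.9 + 307.6 + 309.4) / 11 = 309.9182
Moving ranges: 1.5, 2.0, 3.4, 2.6, 2.4, 0.3, 1.5, 1.9, 3.3, 1.8; M̄R̄ = 20.7000 / 10 = 2.0700
LCL = X̄ − 3·M̄R̄/d₂ = 309.9182 − 3 × 2.0700 / 1.128 = 304.4129

304.41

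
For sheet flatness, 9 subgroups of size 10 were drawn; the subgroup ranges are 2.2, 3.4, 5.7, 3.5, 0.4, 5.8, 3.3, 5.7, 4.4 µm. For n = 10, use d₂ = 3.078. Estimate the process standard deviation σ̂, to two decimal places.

R̄ = (2.2 + 3.4 + 5.7 + 3.5 + 0.4 + 5.8 + 3.3 + 5.7 + 4.4) / 9 = 3.8222
σ̂ = R̄ / d₂ = 3.8222 / 3.078 = 1.2418

1.24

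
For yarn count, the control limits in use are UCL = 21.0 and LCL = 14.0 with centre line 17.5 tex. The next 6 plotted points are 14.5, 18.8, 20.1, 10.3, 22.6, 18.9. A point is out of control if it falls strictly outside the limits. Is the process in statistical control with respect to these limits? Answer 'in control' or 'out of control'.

Compare each point to [14.0, 21.0]: sample 4 = 10.3 < LCL; sample 5 = 22.6 > UCL.

out of control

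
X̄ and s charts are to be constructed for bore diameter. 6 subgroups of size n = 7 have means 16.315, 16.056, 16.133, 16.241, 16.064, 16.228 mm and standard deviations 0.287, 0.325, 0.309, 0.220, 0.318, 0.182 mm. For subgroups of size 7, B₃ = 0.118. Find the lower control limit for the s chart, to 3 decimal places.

0.032

s̄ = (0.287 + 0.325 + 0.309 + 0.220 + 0.318 + 0.182) / 6 = 0.2735
LCL_s = B₃·s̄ = 0.118 × 0.2735 = 0.0323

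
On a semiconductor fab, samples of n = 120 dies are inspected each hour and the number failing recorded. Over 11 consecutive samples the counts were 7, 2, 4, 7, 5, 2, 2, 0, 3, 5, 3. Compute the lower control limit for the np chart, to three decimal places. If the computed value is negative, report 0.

p̄ = Σdᵢ / (k·n) = 40 / (11 × 120) = 0.03030
LCL = np̄ − 3·√(np̄(1−p̄)) = 3.6364 − 3 × 1.8778 = -1.9971 → 0 (negative, so LCL = 0)

0.000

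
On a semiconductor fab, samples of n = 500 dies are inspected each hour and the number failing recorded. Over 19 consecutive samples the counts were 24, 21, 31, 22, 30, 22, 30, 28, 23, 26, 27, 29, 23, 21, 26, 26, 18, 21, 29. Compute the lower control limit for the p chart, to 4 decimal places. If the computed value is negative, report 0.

0.0209

p̄ = Σdᵢ / (k·n) = 477 / (19 × 500) = 0.05021
LCL = p̄ − 3·√(p̄(1−p̄)/n) = 0.05021 − 3 × 0.00977 = 0.02091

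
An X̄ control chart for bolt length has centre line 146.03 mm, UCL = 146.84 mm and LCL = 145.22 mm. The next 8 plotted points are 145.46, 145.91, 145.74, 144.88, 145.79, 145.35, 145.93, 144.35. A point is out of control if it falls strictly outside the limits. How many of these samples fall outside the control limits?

Compare each point to [145.22, 146.84]: sample 4 = 144.88 < LCL; sample 8 = 144.35 < LCL.

2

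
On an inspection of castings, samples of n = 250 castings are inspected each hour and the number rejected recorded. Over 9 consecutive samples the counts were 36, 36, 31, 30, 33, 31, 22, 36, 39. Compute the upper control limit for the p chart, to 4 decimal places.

0.1946

p̄ = Σdᵢ / (k·n) = 294 / (9 × 250) = 0.13067
UCL = p̄ + 3·√(p̄(1−p̄)/n) = 0.13067 + 3 × √(0.13067×0.86933/250) = 0.13067 + 3 × 0.02132 = 0.19461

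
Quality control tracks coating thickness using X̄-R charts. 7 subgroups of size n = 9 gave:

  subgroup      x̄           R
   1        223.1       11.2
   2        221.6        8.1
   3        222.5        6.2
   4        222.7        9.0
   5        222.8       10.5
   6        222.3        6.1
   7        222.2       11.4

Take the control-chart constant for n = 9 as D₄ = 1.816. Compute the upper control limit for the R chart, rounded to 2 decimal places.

R̄ = (11.2 + 8.1 + 6.2 + 9.0 + 10.5 + 6.1 + 11.4) / 7 = 62.5000 / 7 = 8.9286
UCL_R = D₄·R̄ = 1.816 × 8.9286 = 16.2143

16.21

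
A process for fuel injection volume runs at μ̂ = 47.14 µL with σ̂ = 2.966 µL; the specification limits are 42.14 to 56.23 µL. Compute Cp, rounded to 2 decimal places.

Cp = (USL − LSL) / (6σ̂) = (56.23 − 42.14) / (6 × 2.966) = 14.0900 / 17.7960 = 0.7918

0.79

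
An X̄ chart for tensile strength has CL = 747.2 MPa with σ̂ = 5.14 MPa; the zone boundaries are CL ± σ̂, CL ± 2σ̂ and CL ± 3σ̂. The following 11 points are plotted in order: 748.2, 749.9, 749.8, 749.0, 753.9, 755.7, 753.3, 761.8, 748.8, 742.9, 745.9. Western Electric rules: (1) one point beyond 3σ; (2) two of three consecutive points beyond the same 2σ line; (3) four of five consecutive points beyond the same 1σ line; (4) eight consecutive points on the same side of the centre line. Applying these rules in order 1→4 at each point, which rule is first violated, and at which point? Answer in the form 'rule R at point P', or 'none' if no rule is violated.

Zone of each point (C = within 1σ̂, B = 1σ̂–2σ̂, A = 2σ̂–3σ̂, * = beyond 3σ̂; sign = side of CL): 1:+C, 2:+C, 3:+C, 4:+C, 5:+B, 6:+B, 7:+B, 8:+A, 9:+C, 10:-C, 11:-C
Rule 3 (four of five consecutive points beyond the same 1σ limit) is satisfied at point 8.

rule 3 at point 8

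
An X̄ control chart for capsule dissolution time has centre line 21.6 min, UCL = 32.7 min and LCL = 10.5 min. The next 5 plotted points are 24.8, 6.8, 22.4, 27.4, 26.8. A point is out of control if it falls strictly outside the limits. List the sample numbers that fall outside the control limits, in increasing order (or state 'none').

2

Compare each point to [10.5, 32.7]: sample 2 = 6.8 < LCL.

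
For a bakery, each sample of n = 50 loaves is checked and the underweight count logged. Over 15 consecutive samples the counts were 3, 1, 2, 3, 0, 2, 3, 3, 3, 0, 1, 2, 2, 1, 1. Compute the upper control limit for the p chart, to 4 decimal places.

p̄ = Σdᵢ / (k·n) = 27 / (15 × 50) = 0.03600
UCL = p̄ + 3·√(p̄(1−p̄)/n) = 0.03600 + 3 × √(0.03600×0.96400/50) = 0.03600 + 3 × 0.02635 = 0.11504

0.1150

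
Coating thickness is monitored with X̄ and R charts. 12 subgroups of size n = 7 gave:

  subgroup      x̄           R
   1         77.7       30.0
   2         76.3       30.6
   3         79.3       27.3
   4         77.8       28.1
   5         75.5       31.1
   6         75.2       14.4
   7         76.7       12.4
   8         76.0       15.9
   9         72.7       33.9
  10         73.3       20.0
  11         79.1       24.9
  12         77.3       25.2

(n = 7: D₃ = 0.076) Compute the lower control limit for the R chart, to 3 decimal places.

R̄ = (30.0 + 30.6 + 27.3 + 28.1 + 31.1 + 14.4 + 12.4 + 15.9 + 33.9 + 20.0 + 24.9 + 25.2) / 12 = 293.8000 / 12 = 24.4833
LCL_R = D₃·R̄ = 0.076 × 24.4833 = 1.8607

1.861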